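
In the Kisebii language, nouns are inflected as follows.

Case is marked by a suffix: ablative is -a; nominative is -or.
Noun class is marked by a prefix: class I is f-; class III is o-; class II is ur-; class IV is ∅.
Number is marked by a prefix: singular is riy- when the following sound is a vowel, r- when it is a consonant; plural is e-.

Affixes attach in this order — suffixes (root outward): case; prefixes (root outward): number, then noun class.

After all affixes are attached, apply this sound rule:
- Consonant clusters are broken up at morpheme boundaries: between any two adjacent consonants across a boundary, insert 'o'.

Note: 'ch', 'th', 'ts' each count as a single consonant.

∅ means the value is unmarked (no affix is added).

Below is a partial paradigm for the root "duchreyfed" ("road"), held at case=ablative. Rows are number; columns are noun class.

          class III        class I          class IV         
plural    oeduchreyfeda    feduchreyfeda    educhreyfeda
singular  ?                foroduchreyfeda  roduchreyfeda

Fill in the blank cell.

oroduchreyfeda

Attach case ablative -a → duchreyfeda.
Attach number singular r- (before consonant 'd') → rduchreyfeda.
Attach noun class class III o- → orduchreyfeda.
Apply epenthesis: orduchreyfeda → oroduchreyfeda.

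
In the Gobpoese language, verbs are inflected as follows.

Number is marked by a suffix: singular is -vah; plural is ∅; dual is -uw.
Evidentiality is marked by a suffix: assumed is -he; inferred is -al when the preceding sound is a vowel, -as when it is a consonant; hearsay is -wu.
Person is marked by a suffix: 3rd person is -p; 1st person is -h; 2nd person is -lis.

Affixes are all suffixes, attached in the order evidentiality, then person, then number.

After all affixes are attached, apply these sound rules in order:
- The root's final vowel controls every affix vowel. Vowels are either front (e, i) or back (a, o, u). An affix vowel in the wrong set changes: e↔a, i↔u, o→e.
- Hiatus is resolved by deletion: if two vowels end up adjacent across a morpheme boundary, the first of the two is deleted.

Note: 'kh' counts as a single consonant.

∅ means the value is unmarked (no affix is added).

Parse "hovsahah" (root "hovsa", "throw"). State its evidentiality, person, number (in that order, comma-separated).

Segment: hovsa-he-h.
evidentiality: -he → assumed.
person: -h → 1st person.
number: ∅ → plural.

assumed, 1st person, plural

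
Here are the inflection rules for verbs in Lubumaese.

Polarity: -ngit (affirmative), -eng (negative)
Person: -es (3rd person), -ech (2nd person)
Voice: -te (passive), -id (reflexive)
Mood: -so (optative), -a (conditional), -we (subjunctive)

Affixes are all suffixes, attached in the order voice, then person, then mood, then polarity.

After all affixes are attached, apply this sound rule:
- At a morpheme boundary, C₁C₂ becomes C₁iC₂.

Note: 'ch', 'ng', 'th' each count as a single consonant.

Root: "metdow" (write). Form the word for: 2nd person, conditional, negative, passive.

metdowiteechaeng

Attach voice passive -te → metdowte.
Attach person 2nd person -ech → metdowteech.
Attach mood conditional -a → metdowteecha.
Attach polarity negative -eng → metdowteechaeng.
Apply epenthesis: metdowteechaeng → metdowiteechaeng.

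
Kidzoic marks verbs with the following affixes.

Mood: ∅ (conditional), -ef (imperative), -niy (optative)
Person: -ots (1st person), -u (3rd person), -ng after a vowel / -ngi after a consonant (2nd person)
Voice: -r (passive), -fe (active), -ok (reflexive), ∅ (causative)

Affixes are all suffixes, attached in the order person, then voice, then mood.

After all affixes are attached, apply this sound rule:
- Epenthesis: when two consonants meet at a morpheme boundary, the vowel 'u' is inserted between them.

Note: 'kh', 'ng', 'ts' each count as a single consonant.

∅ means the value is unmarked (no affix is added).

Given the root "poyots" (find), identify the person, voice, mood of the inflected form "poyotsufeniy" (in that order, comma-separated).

3rd person, active, optative

Segment: poyots-u-fe-niy.
person: -u → 3rd person.
voice: -fe → active.
mood: -niy → optative.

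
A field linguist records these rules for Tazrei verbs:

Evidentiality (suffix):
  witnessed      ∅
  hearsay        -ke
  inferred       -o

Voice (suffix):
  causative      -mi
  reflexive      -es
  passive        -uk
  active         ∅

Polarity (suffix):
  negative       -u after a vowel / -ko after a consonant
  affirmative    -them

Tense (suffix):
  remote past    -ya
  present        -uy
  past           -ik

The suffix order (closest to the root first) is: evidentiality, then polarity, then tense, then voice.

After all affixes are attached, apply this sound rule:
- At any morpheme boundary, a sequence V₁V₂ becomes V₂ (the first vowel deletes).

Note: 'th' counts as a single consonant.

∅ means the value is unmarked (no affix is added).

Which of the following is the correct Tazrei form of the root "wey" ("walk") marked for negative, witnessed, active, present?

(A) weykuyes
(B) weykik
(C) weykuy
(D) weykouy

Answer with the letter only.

C

evidentiality = witnessed: zero marking, form stays wey.
Attach polarity negative -ko (after consonant 'y') → weyko.
Attach tense present -uy → weykouy.
voice = active: zero marking, form stays weykouy.
Apply vowel deletion: weykouy → weykuy.
So the correct form is weykuy, option (C).
(D) weykouy is wrong: it fails to apply the sound rule(s).
(B) weykik is wrong: it uses past instead of present for tense.
(A) weykuyes is wrong: it uses reflexive instead of active for voice.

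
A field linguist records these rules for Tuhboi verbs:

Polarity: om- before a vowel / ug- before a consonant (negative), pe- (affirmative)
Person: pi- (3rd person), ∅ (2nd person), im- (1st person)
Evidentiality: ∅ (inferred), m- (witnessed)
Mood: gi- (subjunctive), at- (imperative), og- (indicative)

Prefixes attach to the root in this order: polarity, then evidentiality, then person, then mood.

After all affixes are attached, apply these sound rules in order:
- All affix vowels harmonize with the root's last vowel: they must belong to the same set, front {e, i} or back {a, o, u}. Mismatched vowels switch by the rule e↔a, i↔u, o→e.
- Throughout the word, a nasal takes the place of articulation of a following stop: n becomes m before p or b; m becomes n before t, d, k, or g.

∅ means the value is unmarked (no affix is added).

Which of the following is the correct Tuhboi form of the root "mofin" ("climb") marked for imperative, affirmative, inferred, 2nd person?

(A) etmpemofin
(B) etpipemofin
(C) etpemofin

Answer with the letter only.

C

Attach polarity affirmative pe- → pemofin.
evidentiality = inferred: zero marking, form stays pemofin.
person = 2nd person: zero marking, form stays pemofin.
Attach mood imperative at- → atpemofin.
Apply vowel harmony: atpemofin → etpemofin.
Nasal assimilation: no change.
So the correct form is etpemofin, option (C).
(A) etmpemofin is wrong: it uses witnessed instead of inferred for evidentiality.
(B) etpipemofin is wrong: it uses 3rd person instead of 2nd person for person.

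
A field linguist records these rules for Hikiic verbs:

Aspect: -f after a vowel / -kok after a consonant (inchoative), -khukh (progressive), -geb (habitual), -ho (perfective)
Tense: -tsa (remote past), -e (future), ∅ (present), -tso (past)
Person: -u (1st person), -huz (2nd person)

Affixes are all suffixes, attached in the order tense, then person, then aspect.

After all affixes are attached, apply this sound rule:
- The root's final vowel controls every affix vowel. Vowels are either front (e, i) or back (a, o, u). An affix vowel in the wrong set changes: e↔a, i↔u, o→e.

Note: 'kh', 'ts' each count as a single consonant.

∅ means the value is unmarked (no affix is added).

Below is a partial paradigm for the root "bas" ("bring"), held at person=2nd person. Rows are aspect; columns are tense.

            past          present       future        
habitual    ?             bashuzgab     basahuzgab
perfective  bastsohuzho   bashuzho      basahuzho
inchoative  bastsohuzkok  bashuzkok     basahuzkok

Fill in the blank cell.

Attach tense past -tso → bastso.
Attach person 2nd person -huz → bastsohuz.
Attach aspect habitual -geb → bastsohuzgeb.
Apply vowel harmony: bastsohuzgeb → bastsohuzgab.

bastsohuzgab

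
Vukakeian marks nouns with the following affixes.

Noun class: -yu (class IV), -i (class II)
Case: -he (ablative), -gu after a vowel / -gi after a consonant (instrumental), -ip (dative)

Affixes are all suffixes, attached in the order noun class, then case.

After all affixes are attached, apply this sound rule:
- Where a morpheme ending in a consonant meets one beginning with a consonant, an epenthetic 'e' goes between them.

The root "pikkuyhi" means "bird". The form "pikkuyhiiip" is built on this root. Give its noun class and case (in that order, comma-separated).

Segment: pikkuyhi-i-ip.
noun class: -i → class II.
case: -ip → dative.

class II, dative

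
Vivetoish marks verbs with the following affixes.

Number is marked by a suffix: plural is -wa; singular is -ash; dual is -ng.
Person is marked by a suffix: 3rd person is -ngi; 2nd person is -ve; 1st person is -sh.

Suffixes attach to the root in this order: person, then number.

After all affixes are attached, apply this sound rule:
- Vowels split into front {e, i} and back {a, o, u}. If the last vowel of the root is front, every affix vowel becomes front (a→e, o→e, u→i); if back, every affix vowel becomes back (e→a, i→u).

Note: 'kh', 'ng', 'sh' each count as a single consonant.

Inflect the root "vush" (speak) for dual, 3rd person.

Attach person 3rd person -ngi → vushngi.
Attach number dual -ng → vushnging.
Apply vowel harmony: vushnging → vushngung.

vushngung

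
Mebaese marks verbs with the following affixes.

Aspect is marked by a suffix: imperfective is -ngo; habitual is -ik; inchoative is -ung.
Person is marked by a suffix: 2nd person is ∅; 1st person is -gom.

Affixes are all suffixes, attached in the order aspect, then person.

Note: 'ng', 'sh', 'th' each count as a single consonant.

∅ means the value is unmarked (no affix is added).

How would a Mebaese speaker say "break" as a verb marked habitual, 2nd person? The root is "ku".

kuik

Attach aspect habitual -ik → kuik.
person = 2nd person: zero marking, form stays kuik.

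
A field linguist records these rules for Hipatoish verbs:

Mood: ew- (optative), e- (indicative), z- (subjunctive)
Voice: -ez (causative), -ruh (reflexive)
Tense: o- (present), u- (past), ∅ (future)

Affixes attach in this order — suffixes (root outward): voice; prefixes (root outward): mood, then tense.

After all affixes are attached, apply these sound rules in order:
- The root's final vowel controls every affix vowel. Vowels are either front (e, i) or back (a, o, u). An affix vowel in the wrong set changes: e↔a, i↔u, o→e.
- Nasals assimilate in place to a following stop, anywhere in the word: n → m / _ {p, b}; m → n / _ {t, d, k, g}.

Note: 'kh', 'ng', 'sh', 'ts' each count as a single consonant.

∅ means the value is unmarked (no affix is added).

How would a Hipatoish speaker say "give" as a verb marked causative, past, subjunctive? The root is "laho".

Attach mood subjunctive z- → zlaho.
Attach voice causative -ez → zlahoez.
Attach tense past u- → uzlahoez.
Apply vowel harmony: uzlahoez → uzlahoaz.
Nasal assimilation: no change.

uzlahoaz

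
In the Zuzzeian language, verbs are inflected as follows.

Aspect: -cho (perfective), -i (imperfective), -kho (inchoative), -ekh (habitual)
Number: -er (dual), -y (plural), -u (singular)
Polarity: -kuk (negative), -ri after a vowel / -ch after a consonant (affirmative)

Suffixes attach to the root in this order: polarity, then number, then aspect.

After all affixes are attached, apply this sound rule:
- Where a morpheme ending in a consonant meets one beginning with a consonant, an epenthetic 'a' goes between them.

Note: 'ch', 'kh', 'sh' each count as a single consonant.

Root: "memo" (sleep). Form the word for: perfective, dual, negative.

Attach polarity negative -kuk → memokuk.
Attach number dual -er → memokuker.
Attach aspect perfective -cho → memokukercho.
Apply epenthesis: memokukercho → memokukeracho.

memokukeracho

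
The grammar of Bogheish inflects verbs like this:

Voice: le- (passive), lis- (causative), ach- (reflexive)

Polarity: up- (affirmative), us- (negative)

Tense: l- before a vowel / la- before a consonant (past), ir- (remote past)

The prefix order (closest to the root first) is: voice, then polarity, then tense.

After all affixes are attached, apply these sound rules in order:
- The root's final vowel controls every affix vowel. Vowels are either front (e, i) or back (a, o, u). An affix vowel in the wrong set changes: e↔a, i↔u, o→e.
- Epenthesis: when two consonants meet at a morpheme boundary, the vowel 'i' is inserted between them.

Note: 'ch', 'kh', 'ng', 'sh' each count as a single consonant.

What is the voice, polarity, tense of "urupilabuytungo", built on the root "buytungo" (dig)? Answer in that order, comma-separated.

Segment: ir-up-le-buytungo.
voice: le- → passive.
polarity: up- → affirmative.
tense: ir- → remote past.

passive, affirmative, remote past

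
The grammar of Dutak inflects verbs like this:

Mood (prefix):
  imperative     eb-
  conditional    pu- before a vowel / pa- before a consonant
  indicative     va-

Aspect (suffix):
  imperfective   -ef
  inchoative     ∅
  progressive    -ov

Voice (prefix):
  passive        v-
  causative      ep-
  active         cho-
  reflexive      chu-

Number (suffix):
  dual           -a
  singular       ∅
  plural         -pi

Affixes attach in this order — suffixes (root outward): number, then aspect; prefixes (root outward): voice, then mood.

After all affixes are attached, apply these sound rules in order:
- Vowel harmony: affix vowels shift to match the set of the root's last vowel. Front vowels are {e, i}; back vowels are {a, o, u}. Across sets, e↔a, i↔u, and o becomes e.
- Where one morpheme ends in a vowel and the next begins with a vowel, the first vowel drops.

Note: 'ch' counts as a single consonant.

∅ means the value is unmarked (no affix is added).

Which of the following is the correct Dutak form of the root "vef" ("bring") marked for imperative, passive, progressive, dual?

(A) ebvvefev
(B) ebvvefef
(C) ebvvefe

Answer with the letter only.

Attach number dual -a → vefa.
Attach voice passive v- → vvefa.
Attach mood imperative eb- → ebvvefa.
Attach aspect progressive -ov → ebvvefaov.
Apply vowel harmony: ebvvefaov → ebvvefeev.
Apply vowel deletion: ebvvefeev → ebvvefev.
So the correct form is ebvvefev, option (A).
(C) ebvvefe is wrong: it uses inchoative instead of progressive for aspect.
(B) ebvvefef is wrong: it uses imperfective instead of progressive for aspect.

A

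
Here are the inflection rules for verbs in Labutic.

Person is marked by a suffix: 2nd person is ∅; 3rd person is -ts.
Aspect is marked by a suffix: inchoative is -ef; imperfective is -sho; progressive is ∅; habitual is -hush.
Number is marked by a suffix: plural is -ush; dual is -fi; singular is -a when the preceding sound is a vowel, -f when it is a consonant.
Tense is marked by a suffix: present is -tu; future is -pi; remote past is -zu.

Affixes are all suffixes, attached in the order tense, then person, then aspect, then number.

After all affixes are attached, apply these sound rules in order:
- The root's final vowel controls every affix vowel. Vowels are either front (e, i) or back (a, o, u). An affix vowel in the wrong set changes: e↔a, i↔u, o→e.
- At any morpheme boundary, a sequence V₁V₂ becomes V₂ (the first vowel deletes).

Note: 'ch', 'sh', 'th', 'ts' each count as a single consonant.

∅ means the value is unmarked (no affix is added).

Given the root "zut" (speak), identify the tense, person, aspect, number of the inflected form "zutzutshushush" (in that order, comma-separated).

remote past, 3rd person, habitual, plural

Segment: zut-zu-ts-hush-ush.
tense: -zu → remote past.
person: -ts → 3rd person.
aspect: -hush → habitual.
number: -ush → plural.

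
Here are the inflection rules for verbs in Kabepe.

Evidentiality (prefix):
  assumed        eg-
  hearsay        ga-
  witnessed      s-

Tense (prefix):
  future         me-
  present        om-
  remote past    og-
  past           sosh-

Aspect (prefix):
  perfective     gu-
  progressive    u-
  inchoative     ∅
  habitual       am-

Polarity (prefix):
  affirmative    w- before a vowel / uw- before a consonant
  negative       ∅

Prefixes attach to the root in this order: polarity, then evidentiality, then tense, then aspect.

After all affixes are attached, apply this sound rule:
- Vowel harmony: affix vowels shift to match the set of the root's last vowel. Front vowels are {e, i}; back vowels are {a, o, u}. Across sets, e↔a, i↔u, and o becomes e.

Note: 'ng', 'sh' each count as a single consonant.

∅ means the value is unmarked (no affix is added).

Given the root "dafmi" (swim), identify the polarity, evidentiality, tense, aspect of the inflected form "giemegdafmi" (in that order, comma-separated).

negative, assumed, present, perfective

Segment: gu-om-eg-dafmi.
polarity: ∅ → negative.
evidentiality: eg- → assumed.
tense: om- → present.
aspect: gu- → perfective.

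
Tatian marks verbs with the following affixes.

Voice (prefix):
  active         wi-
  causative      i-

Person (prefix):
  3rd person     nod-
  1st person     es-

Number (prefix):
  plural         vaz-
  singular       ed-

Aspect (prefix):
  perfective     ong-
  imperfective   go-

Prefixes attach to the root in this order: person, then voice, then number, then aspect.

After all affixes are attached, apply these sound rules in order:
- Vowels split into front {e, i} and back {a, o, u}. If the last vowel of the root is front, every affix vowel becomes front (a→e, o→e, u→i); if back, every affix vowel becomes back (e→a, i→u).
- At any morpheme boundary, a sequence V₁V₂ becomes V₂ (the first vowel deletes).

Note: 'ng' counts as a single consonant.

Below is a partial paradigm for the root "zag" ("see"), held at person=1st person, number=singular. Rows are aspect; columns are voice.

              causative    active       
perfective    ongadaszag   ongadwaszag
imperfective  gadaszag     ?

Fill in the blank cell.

gadwaszag

Attach person 1st person es- → eszag.
Attach voice active wi- → wieszag.
Attach number singular ed- → edwieszag.
Attach aspect imperfective go- → goedwieszag.
Apply vowel harmony: goedwieszag → goadwuaszag.
Apply vowel deletion: goadwuaszag → gadwaszag.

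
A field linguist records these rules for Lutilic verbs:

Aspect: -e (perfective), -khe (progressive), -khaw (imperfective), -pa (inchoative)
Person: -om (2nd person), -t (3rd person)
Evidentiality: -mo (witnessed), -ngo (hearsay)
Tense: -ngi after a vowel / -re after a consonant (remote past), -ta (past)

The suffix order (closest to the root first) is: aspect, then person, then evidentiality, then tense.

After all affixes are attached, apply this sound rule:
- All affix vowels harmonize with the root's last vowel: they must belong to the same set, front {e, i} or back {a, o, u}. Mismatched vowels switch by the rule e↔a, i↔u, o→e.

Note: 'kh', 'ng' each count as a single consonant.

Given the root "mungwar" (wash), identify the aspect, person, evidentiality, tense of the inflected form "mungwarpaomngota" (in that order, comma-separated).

inchoative, 2nd person, hearsay, past

Segment: mungwar-pa-om-ngo-ta.
aspect: -pa → inchoative.
person: -om → 2nd person.
evidentiality: -ngo → hearsay.
tense: -ta → past.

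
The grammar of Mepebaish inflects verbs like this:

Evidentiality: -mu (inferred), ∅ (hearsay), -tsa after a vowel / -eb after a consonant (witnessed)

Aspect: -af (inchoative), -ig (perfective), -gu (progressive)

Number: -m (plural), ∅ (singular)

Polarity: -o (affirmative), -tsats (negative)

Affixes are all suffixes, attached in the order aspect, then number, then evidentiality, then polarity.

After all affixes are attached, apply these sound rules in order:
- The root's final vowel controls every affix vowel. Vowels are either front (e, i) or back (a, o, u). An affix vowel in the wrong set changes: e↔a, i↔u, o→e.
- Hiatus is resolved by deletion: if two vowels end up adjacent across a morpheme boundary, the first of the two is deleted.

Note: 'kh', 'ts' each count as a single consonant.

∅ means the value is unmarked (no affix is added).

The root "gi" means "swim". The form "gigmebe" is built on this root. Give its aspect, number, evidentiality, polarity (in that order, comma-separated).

perfective, plural, witnessed, affirmative

Segment: gi-ig-m-eb-o.
aspect: -ig → perfective.
number: -m → plural.
evidentiality: -tsa/eb → witnessed.
polarity: -o → affirmative.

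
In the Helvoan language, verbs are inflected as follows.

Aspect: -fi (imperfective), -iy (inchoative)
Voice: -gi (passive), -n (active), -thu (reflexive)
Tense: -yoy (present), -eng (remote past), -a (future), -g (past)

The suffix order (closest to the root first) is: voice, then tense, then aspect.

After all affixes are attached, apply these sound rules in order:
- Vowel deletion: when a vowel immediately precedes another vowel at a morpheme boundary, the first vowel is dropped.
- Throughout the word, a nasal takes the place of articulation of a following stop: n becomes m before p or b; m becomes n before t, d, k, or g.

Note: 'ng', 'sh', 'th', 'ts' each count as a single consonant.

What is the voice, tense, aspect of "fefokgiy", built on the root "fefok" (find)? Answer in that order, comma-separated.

Segment: fefok-gi-a-iy.
voice: -gi → passive.
tense: -a → future.
aspect: -iy → inchoative.

passive, future, inchoative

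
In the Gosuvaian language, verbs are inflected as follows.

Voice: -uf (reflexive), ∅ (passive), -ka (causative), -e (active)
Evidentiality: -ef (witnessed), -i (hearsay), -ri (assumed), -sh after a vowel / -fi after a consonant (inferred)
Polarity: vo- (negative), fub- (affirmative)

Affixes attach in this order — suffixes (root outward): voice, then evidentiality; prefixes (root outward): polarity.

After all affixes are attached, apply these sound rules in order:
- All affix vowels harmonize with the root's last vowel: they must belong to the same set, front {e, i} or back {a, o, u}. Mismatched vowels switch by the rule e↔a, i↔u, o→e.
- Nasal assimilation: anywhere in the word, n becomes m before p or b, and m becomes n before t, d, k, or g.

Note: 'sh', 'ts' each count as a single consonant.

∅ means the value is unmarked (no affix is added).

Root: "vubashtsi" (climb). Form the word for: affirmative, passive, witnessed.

fibvubashtsief

Attach polarity affirmative fub- → fubvubashtsi.
voice = passive: zero marking, form stays fubvubashtsi.
Attach evidentiality witnessed -ef → fubvubashtsief.
Apply vowel harmony: fubvubashtsief → fibvubashtsief.
Nasal assimilation: no change.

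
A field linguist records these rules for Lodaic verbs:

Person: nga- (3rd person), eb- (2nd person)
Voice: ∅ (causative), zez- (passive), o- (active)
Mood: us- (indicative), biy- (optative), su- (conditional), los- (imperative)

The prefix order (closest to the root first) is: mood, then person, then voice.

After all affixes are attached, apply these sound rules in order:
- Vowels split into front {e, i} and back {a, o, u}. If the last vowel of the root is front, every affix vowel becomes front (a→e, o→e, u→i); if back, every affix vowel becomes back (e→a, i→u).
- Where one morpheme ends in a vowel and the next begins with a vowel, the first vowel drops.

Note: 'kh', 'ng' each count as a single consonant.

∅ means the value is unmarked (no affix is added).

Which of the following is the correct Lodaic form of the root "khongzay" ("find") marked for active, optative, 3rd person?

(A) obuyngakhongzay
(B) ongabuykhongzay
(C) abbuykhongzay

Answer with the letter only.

Attach mood optative biy- → biykhongzay.
Attach person 3rd person nga- → ngabiykhongzay.
Attach voice active o- → ongabiykhongzay.
Apply vowel harmony: ongabiykhongzay → ongabuykhongzay.
Vowel deletion: no change.
So the correct form is ongabuykhongzay, option (B).
(C) abbuykhongzay is wrong: it uses 2nd person instead of 3rd person for person.
(A) obuyngakhongzay is wrong: it has the affixes in the wrong order.

B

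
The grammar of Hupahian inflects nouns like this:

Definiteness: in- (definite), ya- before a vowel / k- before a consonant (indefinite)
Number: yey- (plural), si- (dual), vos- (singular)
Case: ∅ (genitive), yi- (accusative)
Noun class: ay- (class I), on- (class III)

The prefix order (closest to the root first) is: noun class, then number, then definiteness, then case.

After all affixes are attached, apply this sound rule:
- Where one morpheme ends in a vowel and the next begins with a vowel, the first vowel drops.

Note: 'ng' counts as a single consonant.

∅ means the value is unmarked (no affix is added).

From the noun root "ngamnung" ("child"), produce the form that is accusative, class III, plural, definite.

Attach noun class class III on- → onngamnung.
Attach number plural yey- → yeyonngamnung.
Attach definiteness definite in- → inyeyonngamnung.
Attach case accusative yi- → yiinyeyonngamnung.
Apply vowel deletion: yiinyeyonngamnung → yinyeyonngamnung.

yinyeyonngamnung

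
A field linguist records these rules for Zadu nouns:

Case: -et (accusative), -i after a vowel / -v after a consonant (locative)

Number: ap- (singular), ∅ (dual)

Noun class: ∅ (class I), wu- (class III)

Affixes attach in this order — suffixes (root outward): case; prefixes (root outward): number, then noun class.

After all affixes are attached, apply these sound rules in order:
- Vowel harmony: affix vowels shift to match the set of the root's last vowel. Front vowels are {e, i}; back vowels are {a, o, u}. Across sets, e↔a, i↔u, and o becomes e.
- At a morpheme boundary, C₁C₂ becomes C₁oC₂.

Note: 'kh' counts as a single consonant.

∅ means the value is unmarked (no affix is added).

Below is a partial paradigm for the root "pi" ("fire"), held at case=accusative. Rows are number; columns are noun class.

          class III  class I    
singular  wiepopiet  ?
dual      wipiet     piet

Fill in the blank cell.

epopiet

Attach number singular ap- → appi.
noun class = class I: zero marking, form stays appi.
Attach case accusative -et → appiet.
Apply vowel harmony: appiet → eppiet.
Apply epenthesis: eppiet → epopiet.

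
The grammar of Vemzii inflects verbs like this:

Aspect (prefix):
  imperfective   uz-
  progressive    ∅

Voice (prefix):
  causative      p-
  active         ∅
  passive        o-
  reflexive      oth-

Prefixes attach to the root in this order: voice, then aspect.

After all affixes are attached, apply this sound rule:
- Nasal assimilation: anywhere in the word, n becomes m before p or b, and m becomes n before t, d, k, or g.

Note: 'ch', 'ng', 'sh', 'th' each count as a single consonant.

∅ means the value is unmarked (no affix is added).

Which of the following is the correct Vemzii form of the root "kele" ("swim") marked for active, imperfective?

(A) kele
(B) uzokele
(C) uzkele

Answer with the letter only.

C

voice = active: zero marking, form stays kele.
Attach aspect imperfective uz- → uzkele.
Nasal assimilation: no change.
So the correct form is uzkele, option (C).
(A) kele is wrong: it uses progressive instead of imperfective for aspect.
(B) uzokele is wrong: it uses passive instead of active for voice.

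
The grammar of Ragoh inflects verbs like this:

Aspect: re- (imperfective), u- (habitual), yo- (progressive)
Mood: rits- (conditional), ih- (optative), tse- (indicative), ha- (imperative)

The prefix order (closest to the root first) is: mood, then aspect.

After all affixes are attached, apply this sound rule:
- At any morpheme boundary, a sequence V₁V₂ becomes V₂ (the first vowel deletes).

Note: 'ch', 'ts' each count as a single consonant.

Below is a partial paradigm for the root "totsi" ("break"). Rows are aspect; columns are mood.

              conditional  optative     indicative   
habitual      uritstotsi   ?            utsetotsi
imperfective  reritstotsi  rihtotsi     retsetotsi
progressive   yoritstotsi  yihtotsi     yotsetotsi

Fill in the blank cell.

ihtotsi

Attach mood optative ih- → ihtotsi.
Attach aspect habitual u- → uihtotsi.
Apply vowel deletion: uihtotsi → ihtotsi.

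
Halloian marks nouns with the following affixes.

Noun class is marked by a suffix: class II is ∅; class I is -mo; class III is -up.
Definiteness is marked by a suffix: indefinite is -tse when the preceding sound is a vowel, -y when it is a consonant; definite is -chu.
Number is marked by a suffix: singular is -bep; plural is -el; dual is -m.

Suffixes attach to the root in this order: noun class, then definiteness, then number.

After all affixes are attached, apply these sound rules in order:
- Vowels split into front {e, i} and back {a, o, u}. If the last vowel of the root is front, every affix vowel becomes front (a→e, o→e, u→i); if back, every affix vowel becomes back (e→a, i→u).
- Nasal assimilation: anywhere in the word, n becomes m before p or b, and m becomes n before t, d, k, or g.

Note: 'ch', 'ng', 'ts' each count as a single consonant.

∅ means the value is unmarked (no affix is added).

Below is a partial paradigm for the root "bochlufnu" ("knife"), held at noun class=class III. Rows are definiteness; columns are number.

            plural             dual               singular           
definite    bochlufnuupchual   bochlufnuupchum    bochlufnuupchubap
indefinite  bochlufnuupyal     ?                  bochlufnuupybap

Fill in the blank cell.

bochlufnuupym

Attach noun class class III -up → bochlufnuup.
Attach definiteness indefinite -y (after consonant 'p') → bochlufnuupy.
Attach number dual -m → bochlufnuupym.
Vowel harmony: no change.
Nasal assimilation: no change.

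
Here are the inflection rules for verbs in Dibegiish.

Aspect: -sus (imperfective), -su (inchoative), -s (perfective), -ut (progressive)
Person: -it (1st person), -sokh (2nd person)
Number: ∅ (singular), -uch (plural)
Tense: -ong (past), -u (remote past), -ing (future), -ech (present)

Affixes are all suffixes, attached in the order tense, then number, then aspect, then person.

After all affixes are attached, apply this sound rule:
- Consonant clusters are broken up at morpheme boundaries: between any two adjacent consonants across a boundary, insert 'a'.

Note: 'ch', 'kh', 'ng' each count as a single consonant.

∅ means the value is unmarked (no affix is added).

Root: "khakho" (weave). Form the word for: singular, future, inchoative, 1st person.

Attach tense future -ing → khakhoing.
number = singular: zero marking, form stays khakhoing.
Attach aspect inchoative -su → khakhoingsu.
Attach person 1st person -it → khakhoingsuit.
Apply epenthesis: khakhoingsuit → khakhoingasuit.

khakhoingasuit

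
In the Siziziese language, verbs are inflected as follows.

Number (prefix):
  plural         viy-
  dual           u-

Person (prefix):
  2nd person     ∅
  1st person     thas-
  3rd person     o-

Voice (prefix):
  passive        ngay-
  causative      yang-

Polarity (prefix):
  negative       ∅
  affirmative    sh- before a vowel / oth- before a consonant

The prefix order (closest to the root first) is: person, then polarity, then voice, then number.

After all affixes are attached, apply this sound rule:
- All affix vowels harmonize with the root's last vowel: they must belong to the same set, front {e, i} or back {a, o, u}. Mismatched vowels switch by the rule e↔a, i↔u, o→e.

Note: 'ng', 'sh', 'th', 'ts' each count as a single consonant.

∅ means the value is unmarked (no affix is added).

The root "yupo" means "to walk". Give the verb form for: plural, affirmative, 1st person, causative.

vuyyangoththasyupo

Attach person 1st person thas- → thasyupo.
Attach polarity affirmative oth- (before consonant 'th') → oththasyupo.
Attach voice causative yang- → yangoththasyupo.
Attach number plural viy- → viyyangoththasyupo.
Apply vowel harmony: viyyangoththasyupo → vuyyangoththasyupo.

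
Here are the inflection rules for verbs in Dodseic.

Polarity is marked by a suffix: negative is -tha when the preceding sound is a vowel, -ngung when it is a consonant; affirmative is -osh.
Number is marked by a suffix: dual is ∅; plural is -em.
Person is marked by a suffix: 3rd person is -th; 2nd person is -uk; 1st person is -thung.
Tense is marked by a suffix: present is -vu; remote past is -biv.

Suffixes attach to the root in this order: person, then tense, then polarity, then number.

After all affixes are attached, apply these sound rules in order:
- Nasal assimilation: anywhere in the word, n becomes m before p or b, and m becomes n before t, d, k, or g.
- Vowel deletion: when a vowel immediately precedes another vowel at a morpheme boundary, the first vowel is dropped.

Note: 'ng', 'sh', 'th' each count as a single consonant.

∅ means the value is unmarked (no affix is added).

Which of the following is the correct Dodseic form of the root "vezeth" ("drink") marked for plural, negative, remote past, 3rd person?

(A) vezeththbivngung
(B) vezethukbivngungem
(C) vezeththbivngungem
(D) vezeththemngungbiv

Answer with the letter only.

Attach person 3rd person -th → vezethth.
Attach tense remote past -biv → vezeththbiv.
Attach polarity negative -ngung (after consonant 'v') → vezeththbivngung.
Attach number plural -em → vezeththbivngungem.
Nasal assimilation: no change.
Vowel deletion: no change.
So the correct form is vezeththbivngungem, option (C).
(D) vezeththemngungbiv is wrong: it has the affixes in the wrong order.
(B) vezethukbivngungem is wrong: it uses 2nd person instead of 3rd person for person.
(A) vezeththbivngung is wrong: it uses dual instead of plural for number.

C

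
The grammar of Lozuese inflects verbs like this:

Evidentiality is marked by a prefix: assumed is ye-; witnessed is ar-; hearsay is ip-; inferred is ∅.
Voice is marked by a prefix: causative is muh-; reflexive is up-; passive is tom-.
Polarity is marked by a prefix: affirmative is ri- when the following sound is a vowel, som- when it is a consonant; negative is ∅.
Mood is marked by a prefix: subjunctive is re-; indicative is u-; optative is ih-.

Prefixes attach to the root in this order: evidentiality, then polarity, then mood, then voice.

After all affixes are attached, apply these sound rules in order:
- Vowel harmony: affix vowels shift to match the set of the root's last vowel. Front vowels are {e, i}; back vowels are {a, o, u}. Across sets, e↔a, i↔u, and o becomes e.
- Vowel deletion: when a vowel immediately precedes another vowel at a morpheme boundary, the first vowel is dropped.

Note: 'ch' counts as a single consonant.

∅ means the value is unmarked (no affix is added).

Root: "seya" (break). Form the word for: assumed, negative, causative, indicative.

Attach evidentiality assumed ye- → yeseya.
polarity = negative: zero marking, form stays yeseya.
Attach mood indicative u- → uyeseya.
Attach voice causative muh- → muhuyeseya.
Apply vowel harmony: muhuyeseya → muhuyaseya.
Vowel deletion: no change.

muhuyaseya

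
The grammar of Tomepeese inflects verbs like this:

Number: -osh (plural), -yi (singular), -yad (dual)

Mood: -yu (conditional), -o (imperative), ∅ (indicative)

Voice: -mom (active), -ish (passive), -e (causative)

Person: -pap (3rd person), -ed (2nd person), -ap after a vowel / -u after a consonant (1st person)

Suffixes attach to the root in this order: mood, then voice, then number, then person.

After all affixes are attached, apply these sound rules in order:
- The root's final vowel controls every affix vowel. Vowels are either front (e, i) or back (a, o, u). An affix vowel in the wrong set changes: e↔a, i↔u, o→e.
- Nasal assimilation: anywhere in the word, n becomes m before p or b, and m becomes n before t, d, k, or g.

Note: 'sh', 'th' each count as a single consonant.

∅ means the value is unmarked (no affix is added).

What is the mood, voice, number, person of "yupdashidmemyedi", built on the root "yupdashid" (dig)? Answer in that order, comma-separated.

indicative, active, dual, 1st person

Segment: yupdashid-mom-yad-u.
mood: ∅ → indicative.
voice: -mom → active.
number: -yad → dual.
person: -ap/u → 1st person.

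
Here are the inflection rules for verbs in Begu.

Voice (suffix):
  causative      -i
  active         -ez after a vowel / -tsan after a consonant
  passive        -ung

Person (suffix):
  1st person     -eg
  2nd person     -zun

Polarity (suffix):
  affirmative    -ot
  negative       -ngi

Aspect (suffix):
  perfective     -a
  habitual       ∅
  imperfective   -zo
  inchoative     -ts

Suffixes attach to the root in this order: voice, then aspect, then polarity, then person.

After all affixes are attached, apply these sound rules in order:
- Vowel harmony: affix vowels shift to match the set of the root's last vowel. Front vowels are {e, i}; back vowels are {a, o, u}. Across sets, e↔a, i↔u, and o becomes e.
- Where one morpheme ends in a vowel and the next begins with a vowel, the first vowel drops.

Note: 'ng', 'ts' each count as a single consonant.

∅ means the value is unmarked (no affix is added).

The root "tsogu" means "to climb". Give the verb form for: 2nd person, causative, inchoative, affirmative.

tsogutsotzun

Attach voice causative -i → tsogui.
Attach aspect inchoative -ts → tsoguits.
Attach polarity affirmative -ot → tsoguitsot.
Attach person 2nd person -zun → tsoguitsotzun.
Apply vowel harmony: tsoguitsotzun → tsoguutsotzun.
Apply vowel deletion: tsoguutsotzun → tsogutsotzun.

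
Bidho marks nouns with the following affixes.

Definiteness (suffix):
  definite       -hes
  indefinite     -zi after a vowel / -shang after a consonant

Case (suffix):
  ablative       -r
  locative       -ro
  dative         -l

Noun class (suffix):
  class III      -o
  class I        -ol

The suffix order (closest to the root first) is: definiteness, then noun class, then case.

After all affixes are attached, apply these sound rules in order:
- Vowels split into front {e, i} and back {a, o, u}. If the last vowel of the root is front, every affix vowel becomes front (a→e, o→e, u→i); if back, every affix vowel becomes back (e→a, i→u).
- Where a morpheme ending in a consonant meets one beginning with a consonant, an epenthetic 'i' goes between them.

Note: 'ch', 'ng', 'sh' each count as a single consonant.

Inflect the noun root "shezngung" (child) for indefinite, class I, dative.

Attach definiteness indefinite -shang (after consonant 'ng') → shezngungshang.
Attach noun class class I -ol → shezngungshangol.
Attach case dative -l → shezngungshangoll.
Vowel harmony: no change.
Apply epenthesis: shezngungshangoll → shezngungishangolil.

shezngungishangolil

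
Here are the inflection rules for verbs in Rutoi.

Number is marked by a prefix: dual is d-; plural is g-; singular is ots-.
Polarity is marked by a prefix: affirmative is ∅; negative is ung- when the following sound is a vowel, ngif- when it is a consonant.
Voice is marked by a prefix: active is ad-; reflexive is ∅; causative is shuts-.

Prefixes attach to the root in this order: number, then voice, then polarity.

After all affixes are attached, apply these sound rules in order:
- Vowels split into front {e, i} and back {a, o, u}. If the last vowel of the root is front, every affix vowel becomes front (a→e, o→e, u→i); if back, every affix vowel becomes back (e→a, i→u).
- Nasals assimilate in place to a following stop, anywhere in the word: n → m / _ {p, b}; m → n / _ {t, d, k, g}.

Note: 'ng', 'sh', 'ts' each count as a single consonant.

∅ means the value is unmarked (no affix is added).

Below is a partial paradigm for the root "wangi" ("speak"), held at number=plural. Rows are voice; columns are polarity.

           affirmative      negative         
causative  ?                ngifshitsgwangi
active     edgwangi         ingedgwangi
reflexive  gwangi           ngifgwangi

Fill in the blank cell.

Attach number plural g- → gwangi.
Attach voice causative shuts- → shutsgwangi.
polarity = affirmative: zero marking, form stays shutsgwangi.
Apply vowel harmony: shutsgwangi → shitsgwangi.
Nasal assimilation: no change.

shitsgwangi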